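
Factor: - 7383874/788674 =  - 3691937/394337 = -  23^1*43^1*179^ (-1 )*2203^( - 1)*3733^1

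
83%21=20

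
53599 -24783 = 28816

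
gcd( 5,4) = 1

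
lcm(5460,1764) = 114660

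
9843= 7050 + 2793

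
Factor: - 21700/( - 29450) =14/19  =  2^1*7^1*19^( - 1) 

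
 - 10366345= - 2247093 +  -  8119252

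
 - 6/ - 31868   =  3/15934 = 0.00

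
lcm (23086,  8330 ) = 808010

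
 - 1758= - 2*879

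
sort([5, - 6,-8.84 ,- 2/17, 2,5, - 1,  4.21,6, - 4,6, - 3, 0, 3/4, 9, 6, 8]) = [ - 8.84 , - 6, - 4, - 3, - 1, - 2/17, 0,3/4,2, 4.21, 5, 5, 6,6,6, 8, 9] 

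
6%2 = 0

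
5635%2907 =2728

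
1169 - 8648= - 7479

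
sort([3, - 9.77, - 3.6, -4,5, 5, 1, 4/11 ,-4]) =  [-9.77, - 4, - 4, - 3.6, 4/11, 1,3, 5, 5]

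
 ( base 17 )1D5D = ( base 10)8768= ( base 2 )10001001000000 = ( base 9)13022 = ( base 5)240033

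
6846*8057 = 55158222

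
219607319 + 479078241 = 698685560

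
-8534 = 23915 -32449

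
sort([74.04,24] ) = [24,74.04] 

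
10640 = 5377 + 5263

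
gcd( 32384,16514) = 46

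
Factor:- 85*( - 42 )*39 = 139230 = 2^1*3^2*5^1*7^1*13^1* 17^1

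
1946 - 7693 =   -  5747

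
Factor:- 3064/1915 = -2^3*5^(-1 ) = - 8/5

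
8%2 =0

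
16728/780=21 + 29/65 = 21.45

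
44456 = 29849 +14607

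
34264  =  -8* (  -  4283 ) 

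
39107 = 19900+19207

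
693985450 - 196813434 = 497172016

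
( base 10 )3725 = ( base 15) 1185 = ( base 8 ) 7215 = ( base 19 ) a61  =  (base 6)25125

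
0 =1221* 0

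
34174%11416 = 11342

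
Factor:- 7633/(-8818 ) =2^( - 1 )*17^1*449^1*4409^ ( - 1)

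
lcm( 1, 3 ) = 3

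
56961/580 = 98 + 121/580 = 98.21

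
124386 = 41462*3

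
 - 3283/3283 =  - 1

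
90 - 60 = 30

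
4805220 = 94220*51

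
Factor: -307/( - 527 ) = 17^( - 1) *31^( - 1)*307^1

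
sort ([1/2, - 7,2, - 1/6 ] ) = [ - 7, - 1/6 , 1/2, 2] 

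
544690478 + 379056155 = 923746633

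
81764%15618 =3674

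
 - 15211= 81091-96302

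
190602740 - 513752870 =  - 323150130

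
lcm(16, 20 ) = 80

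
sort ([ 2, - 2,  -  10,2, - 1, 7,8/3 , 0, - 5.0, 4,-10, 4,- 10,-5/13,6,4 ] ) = [ - 10, - 10,-10, -5.0, - 2, - 1,-5/13, 0, 2, 2,8/3,  4, 4, 4, 6, 7] 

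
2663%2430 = 233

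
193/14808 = 193/14808 =0.01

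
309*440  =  135960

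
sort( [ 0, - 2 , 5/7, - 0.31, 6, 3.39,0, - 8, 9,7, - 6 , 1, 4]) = [ - 8, - 6, - 2, - 0.31, 0, 0, 5/7, 1, 3.39, 4,6,7,9]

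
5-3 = 2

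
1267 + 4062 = 5329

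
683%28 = 11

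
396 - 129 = 267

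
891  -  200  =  691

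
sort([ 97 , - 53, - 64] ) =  [ - 64,  -  53 , 97 ] 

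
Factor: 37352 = 2^3*7^1*23^1 *29^1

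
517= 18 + 499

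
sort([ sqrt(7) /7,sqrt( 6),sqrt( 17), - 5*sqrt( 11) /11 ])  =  [ - 5*sqrt (11)/11,sqrt( 7)/7, sqrt( 6), sqrt ( 17)]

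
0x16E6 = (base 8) 13346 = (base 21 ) D63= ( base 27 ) 813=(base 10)5862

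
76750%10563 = 2809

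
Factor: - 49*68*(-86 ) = 2^3*7^2*17^1*43^1 = 286552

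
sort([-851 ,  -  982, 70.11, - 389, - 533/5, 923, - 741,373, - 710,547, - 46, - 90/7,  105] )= [ - 982,- 851, - 741, - 710, - 389, - 533/5, - 46,  -  90/7,70.11, 105,373, 547 , 923]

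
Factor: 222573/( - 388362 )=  - 439/766 = - 2^( - 1) *383^ (-1 )*439^1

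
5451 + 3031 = 8482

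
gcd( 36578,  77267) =1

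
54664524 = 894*61146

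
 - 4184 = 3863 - 8047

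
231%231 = 0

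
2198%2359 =2198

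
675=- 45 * ( - 15)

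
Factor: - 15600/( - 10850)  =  312/217 =2^3*3^1*7^( - 1)*13^1 *31^( - 1)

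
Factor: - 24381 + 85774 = 29^2*73^1  =  61393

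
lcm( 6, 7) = 42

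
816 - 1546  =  -730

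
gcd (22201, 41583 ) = 1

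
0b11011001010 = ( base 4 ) 123022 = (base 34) 1h4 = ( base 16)6CA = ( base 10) 1738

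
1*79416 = 79416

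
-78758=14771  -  93529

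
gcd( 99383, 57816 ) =1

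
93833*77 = 7225141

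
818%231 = 125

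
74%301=74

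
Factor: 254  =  2^1*127^1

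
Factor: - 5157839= - 59^1*87421^1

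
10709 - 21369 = -10660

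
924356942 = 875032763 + 49324179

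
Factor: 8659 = 7^1*1237^1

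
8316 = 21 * 396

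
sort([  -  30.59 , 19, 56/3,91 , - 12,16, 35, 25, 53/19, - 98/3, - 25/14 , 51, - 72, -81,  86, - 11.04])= [ - 81, - 72, -98/3,-30.59,-12,-11.04, -25/14, 53/19,16, 56/3, 19, 25 , 35, 51, 86, 91] 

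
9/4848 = 3/1616 = 0.00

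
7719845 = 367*21035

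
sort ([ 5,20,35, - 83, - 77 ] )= [-83, - 77, 5,20,35] 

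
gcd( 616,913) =11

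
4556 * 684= 3116304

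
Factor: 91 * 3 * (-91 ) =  - 3^1*7^2* 13^2 = - 24843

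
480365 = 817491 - 337126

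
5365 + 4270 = 9635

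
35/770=1/22=0.05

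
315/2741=315/2741 = 0.11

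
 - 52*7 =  - 364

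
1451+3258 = 4709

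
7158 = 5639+1519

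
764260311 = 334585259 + 429675052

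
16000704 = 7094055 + 8906649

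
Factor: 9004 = 2^2*2251^1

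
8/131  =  8/131 = 0.06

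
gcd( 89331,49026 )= 3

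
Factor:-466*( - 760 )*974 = 344951840 = 2^5*5^1*19^1*233^1 * 487^1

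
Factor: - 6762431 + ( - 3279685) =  - 2^2*3^1* 7^1*119549^1 = - 10042116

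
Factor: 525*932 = 2^2*3^1* 5^2*7^1*233^1 = 489300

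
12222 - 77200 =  - 64978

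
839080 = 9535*88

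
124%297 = 124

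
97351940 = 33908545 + 63443395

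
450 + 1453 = 1903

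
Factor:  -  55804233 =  - 3^1 * 23^1*67^1*12071^1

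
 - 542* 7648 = -4145216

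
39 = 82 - 43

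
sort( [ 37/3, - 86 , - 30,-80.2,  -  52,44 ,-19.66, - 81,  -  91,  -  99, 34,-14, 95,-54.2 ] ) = [ - 99, - 91 , -86, - 81, - 80.2,-54.2, - 52, - 30,  -  19.66, - 14,37/3, 34,44 , 95] 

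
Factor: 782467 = 7^1*111781^1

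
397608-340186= 57422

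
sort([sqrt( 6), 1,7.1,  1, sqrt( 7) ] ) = [1, 1,sqrt(6 ), sqrt( 7 ),7.1 ] 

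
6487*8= 51896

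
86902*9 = 782118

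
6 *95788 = 574728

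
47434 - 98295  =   - 50861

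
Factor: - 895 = -5^1*179^1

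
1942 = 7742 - 5800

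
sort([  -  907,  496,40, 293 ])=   [ - 907,40, 293,  496 ]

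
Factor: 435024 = 2^4*3^3 * 19^1 * 53^1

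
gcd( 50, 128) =2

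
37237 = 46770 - 9533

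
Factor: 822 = 2^1*3^1*137^1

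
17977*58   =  1042666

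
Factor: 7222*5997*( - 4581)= -2^1 * 3^3*23^1 * 157^1 * 509^1  *  1999^1  =  - 198404640054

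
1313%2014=1313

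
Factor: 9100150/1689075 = 364006/67563 = 2^1 * 3^ ( - 2)*37^1*4919^1*7507^( - 1 )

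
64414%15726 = 1510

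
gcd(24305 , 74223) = 1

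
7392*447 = 3304224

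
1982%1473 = 509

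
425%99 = 29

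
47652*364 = 17345328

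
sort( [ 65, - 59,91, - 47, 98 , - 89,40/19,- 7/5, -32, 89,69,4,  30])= [-89, -59, - 47,-32,-7/5,  40/19,4, 30, 65, 69 , 89,91, 98]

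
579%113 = 14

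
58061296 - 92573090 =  - 34511794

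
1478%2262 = 1478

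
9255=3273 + 5982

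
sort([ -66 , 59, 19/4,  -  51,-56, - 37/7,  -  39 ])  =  [ - 66, - 56, - 51, - 39,  -  37/7,  19/4, 59]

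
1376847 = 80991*17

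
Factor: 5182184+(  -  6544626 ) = -2^1*681221^1 = -  1362442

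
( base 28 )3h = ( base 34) 2x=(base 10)101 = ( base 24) 45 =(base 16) 65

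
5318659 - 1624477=3694182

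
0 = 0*6314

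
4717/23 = 205 + 2/23=205.09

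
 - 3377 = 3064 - 6441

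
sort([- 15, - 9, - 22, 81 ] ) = [ - 22, - 15, - 9, 81] 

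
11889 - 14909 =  - 3020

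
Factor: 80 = 2^4*5^1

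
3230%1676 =1554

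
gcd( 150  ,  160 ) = 10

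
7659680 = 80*95746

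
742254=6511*114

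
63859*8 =510872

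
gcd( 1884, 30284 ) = 4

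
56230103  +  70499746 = 126729849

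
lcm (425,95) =8075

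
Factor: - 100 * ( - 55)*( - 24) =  - 2^5*3^1*5^3*11^1 = - 132000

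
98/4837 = 14/691 = 0.02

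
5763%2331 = 1101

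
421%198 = 25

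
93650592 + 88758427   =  182409019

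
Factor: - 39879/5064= -2^( -3)*3^2* 7^1 = - 63/8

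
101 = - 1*( - 101)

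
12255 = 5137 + 7118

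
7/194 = 7/194 = 0.04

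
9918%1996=1934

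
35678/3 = 11892 + 2/3 = 11892.67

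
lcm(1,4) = 4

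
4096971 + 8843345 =12940316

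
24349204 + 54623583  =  78972787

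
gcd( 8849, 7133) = 1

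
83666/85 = 984 + 26/85 = 984.31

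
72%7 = 2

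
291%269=22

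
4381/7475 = 337/575 = 0.59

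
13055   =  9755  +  3300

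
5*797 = 3985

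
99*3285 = 325215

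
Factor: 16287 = 3^1*61^1*89^1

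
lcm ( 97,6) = 582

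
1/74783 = 1/74783 = 0.00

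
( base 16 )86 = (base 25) 59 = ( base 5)1014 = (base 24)5e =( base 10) 134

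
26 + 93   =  119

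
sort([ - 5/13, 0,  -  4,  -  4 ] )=[-4, - 4, - 5/13 , 0 ] 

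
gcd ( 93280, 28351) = 1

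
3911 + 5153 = 9064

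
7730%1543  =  15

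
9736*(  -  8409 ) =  - 81870024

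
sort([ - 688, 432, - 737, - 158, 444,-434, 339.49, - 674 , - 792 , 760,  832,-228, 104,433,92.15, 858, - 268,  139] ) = [ - 792, - 737 , - 688, - 674 , - 434, - 268,-228 , - 158, 92.15, 104,  139,339.49,432,  433, 444,760,832, 858]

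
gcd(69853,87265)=1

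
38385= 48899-10514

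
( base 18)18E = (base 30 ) g2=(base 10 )482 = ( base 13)2B1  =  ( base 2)111100010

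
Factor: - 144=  - 2^4*3^2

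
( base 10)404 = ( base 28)EC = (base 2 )110010100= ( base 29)dr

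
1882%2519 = 1882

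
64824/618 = 10804/103 = 104.89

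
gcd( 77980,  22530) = 10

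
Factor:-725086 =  - 2^1*181^1*2003^1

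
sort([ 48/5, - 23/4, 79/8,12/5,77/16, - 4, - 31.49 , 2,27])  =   [ - 31.49, - 23/4, - 4, 2,12/5  ,  77/16, 48/5,79/8,  27] 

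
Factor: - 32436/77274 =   -  34/81 = - 2^1*3^( - 4) * 17^1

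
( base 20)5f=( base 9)137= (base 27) 47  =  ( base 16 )73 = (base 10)115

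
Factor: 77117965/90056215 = 15423593/18011243 = 23^1 * 151^1*4441^1*18011243^(-1)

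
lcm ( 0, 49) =0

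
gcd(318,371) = 53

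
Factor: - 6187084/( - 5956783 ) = 2^2  *7^( - 2)*17^ ( -1 ) * 19^1*7151^( - 1) * 81409^1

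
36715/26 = 1412+3/26  =  1412.12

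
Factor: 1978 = 2^1*  23^1*43^1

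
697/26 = 697/26 = 26.81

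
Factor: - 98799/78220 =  -2^( - 2)*3^1 * 5^(-1) *3911^( - 1 )*32933^1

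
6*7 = 42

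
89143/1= 89143 =89143.00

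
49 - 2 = 47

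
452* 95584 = 43203968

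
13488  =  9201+4287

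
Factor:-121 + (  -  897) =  - 1018 = - 2^1*509^1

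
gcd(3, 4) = 1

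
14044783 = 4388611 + 9656172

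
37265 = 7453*5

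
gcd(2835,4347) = 189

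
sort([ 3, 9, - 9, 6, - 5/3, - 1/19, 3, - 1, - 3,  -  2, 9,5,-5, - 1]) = [ - 9, - 5, - 3,-2 ,-5/3, - 1, - 1, - 1/19,3,3, 5,6, 9,9]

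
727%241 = 4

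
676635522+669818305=1346453827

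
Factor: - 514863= - 3^3*19069^1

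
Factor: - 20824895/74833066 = -2^( - 1)*5^1*11^( - 1) * 13^1*37^1*79^( - 1 )*1237^1*6151^( - 1)=- 2974985/10690438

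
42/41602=21/20801=0.00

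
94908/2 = 47454 = 47454.00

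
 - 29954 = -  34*881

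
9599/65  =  147 + 44/65 = 147.68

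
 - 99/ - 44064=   11/4896= 0.00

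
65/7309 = 65/7309 = 0.01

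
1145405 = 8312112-7166707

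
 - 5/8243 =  - 5/8243 =- 0.00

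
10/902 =5/451 = 0.01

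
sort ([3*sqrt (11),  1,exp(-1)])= [exp ( - 1 ),1,  3*sqrt( 11 ) ] 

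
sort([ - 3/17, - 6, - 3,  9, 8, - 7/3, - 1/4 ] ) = [ - 6,-3,  -  7/3, - 1/4, - 3/17, 8,9 ] 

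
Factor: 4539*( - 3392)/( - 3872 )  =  481134/121 = 2^1*3^1*11^( - 2) *17^1*53^1*89^1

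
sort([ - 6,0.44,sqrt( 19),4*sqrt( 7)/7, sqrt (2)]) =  [ - 6, 0.44, sqrt (2), 4*sqrt(7)/7,sqrt (19)]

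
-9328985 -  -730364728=721035743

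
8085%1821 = 801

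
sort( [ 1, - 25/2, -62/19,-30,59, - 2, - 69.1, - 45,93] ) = [ - 69.1, - 45,-30, - 25/2, - 62/19, - 2, 1,59, 93] 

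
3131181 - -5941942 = 9073123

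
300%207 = 93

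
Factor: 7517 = 7517^1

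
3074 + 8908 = 11982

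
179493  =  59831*3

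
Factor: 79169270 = 2^1 * 5^1*37^2  *  5783^1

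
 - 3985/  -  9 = 442 +7/9 = 442.78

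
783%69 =24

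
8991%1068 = 447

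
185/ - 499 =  - 185/499 = - 0.37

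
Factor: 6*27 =2^1*3^4 = 162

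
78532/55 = 1427 + 47/55 = 1427.85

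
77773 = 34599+43174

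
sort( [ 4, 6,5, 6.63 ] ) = [4, 5,6,6.63]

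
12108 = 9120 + 2988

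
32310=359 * 90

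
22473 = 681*33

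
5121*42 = 215082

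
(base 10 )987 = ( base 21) 250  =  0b1111011011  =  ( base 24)1h3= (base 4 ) 33123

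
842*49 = 41258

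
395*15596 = 6160420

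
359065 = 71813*5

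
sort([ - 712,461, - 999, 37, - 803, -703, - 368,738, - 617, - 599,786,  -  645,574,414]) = [ - 999,- 803 ,- 712, -703,-645, -617,-599, - 368, 37,414, 461, 574,  738, 786 ]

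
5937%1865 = 342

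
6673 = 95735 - 89062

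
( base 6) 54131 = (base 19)1198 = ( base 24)CK7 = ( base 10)7399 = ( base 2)1110011100111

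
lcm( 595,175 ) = 2975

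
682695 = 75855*9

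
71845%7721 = 2356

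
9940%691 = 266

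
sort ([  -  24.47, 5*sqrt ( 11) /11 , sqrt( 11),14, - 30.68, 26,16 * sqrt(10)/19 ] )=[-30.68,-24.47, 5*sqrt( 11)/11, 16  *sqrt(10) /19, sqrt(11),14, 26 ]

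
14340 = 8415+5925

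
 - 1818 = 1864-3682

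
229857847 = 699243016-469385169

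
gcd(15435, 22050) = 2205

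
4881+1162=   6043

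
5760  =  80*72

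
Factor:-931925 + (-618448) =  - 3^1* 11^2*4271^1 = - 1550373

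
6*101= 606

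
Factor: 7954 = 2^1*41^1* 97^1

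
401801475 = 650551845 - 248750370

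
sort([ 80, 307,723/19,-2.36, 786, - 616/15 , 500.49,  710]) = [ - 616/15, - 2.36, 723/19 , 80, 307,500.49,710,786] 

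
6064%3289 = 2775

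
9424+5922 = 15346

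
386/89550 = 193/44775 = 0.00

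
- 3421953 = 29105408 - 32527361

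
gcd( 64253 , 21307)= 1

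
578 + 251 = 829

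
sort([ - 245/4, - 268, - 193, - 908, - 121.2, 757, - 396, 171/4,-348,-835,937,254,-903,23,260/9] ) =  [ - 908, - 903,- 835 , - 396 , -348, - 268, - 193, - 121.2 , - 245/4, 23,  260/9,171/4,254, 757, 937 ]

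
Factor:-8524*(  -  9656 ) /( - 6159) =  - 82307744/6159=- 2^5*3^( - 1 )*17^1 * 71^1*2053^( - 1 )*2131^1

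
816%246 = 78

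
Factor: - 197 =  - 197^1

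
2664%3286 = 2664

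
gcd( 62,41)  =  1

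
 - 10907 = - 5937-4970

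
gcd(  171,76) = 19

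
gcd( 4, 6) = 2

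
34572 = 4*8643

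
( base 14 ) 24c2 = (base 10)6442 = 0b1100100101010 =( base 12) 388a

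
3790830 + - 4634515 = -843685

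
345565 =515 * 671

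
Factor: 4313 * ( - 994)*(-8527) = 36556289294 = 2^1*7^1*19^1*71^1*227^1*8527^1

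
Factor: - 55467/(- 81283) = 3^2 * 6163^1 * 81283^(  -  1 )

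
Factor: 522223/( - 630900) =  - 2^( - 2)*3^(-2)*5^(-2 )*13^1*17^2*139^1*701^(-1 )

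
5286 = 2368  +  2918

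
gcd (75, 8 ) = 1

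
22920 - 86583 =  - 63663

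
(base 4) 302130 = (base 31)3B4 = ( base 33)2VR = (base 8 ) 6234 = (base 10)3228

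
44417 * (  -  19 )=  - 843923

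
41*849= 34809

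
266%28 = 14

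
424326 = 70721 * 6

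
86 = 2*43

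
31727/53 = 598 + 33/53 = 598.62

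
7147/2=7147/2 = 3573.50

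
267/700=267/700 = 0.38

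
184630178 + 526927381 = 711557559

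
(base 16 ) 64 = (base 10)100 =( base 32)34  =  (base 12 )84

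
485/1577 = 485/1577 = 0.31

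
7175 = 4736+2439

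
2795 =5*559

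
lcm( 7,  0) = 0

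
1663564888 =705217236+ 958347652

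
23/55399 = 23/55399 = 0.00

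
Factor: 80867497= 107^1 * 755771^1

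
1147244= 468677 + 678567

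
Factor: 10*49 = 2^1 * 5^1*7^2 =490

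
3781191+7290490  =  11071681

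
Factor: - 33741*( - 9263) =312542883= 3^2 * 23^1 * 59^1*157^1 * 163^1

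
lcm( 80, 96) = 480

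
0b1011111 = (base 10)95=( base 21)4B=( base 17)5a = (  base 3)10112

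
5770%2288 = 1194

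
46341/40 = 1158 + 21/40 = 1158.53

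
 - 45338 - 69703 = - 115041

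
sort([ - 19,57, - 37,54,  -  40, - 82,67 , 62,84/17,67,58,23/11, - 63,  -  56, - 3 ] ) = [ - 82,-63, - 56 , - 40, - 37, - 19, - 3,23/11 , 84/17,54,57,  58,62, 67, 67]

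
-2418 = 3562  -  5980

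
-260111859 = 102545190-362657049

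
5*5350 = 26750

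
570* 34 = 19380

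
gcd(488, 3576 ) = 8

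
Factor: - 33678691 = - 53^1 * 97^1 *6551^1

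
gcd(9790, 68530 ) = 9790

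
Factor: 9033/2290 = 2^(-1 ) * 3^1 * 5^( - 1)*229^( - 1)*3011^1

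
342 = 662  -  320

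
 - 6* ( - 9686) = 58116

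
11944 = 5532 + 6412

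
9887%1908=347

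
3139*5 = 15695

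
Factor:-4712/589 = -8 =-2^3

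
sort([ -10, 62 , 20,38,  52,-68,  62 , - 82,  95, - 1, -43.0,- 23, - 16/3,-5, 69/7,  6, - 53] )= [ -82, - 68 , - 53, - 43.0, - 23,  -  10 , - 16/3, - 5, -1,6, 69/7, 20,38, 52, 62,62,95]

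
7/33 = 7/33 =0.21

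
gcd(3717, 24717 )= 21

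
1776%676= 424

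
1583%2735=1583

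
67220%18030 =13130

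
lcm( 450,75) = 450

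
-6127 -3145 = -9272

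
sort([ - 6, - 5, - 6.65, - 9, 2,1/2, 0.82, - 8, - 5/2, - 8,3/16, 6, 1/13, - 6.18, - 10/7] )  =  [ - 9,-8, - 8, - 6.65, - 6.18, - 6, - 5, - 5/2, - 10/7,1/13, 3/16,  1/2, 0.82,2 , 6 ]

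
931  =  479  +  452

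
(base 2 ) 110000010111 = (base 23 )5jd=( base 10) 3095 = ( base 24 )58n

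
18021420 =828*21765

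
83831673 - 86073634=-2241961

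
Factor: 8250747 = 3^1 * 2750249^1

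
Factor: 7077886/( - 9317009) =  - 2^1*13^( - 1)*43^1*82301^1*716693^ ( - 1 )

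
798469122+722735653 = 1521204775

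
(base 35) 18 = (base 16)2B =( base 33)1a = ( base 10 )43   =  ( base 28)1f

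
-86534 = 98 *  (-883)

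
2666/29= 91 + 27/29=91.93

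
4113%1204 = 501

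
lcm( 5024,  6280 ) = 25120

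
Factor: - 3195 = -3^2*  5^1*71^1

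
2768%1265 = 238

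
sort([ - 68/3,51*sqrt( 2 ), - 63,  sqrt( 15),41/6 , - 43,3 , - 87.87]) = [- 87.87, - 63, - 43, -68/3, 3, sqrt(15), 41/6, 51*sqrt( 2 )] 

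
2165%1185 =980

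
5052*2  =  10104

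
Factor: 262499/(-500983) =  - 7^(  -  1)*23^1*101^1 * 113^1*71569^(-1) 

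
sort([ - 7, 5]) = [ - 7,5 ] 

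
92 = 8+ 84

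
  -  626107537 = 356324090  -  982431627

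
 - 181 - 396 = -577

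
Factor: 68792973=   3^1*  83^1*276277^1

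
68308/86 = 794+12/43 = 794.28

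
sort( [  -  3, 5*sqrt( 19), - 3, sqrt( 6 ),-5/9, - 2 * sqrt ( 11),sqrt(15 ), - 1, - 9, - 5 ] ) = [  -  9,  -  2 * sqrt( 11), - 5, - 3, - 3, - 1, - 5/9,sqrt( 6),sqrt ( 15), 5 * sqrt ( 19 )]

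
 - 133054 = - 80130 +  - 52924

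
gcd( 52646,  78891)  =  1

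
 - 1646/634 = -3 + 128/317 = - 2.60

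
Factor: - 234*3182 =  - 2^2*3^2*13^1*37^1*43^1 = - 744588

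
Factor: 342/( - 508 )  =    -  2^( - 1)*3^2 * 19^1*127^( - 1) = - 171/254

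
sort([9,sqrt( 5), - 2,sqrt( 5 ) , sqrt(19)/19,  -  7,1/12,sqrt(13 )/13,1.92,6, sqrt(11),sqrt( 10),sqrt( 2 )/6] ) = [ - 7,-2,1/12,sqrt(19 )/19, sqrt(2 )/6,sqrt( 13) /13, 1.92, sqrt(5 ) , sqrt(5 ),sqrt( 10 ) , sqrt( 11), 6,9]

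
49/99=49/99= 0.49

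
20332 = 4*5083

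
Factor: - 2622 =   -  2^1*3^1*19^1*23^1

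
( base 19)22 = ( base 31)19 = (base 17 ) 26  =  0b101000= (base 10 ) 40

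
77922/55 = 77922/55 = 1416.76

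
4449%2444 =2005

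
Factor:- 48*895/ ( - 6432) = 2^( - 1 )*5^1*67^(-1 )*179^1 = 895/134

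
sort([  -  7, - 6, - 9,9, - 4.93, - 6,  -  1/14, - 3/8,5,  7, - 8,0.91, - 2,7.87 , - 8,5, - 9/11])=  [ - 9, - 8, - 8,  -  7, - 6,-6, -4.93,  -  2, - 9/11,-3/8, - 1/14,0.91,5,  5,7, 7.87,  9]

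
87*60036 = 5223132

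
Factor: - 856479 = -3^1*13^1*21961^1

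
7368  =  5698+1670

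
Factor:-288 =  - 2^5*3^2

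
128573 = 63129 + 65444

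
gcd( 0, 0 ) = 0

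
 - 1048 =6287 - 7335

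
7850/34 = 230+15/17 =230.88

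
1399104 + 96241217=97640321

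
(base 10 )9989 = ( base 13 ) 4715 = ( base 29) bpd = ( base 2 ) 10011100000101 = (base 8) 23405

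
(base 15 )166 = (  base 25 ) cl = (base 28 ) BD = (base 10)321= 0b101000001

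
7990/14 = 3995/7 = 570.71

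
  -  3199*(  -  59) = 188741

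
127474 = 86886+40588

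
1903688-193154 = 1710534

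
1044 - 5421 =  - 4377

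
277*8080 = 2238160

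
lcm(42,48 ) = 336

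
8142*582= 4738644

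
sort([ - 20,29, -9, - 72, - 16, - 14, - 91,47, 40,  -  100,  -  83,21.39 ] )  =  [ - 100, - 91, - 83, - 72, - 20,- 16,-14, - 9, 21.39,29, 40, 47] 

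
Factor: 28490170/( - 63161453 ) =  - 2^1 *5^1*19^ ( - 1 ) * 43^ ( - 1 )*71^1*97^( - 1 )*797^( - 1 )*40127^1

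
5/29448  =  5/29448 = 0.00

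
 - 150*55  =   - 8250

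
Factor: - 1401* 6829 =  - 9567429 = - 3^1*467^1 * 6829^1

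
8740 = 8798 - 58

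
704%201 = 101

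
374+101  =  475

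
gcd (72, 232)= 8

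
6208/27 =229 + 25/27 = 229.93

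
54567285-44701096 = 9866189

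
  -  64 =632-696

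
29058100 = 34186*850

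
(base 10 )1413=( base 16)585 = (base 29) 1JL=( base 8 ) 2605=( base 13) 849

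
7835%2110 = 1505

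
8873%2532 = 1277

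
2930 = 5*586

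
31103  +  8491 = 39594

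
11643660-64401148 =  -52757488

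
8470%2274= 1648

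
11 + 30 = 41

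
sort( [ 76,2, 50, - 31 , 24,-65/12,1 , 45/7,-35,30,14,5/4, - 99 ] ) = [ - 99,-35 , - 31, - 65/12, 1,5/4,2,  45/7,14, 24, 30, 50,76 ] 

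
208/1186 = 104/593 = 0.18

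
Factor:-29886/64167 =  - 34/73 = - 2^1*17^1*73^( - 1)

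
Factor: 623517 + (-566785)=56732 = 2^2*13^1*1091^1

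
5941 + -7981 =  - 2040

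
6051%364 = 227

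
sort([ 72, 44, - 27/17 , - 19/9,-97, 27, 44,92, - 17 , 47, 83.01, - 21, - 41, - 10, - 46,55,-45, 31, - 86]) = [ - 97, - 86, - 46 ,  -  45,  -  41, - 21, - 17 , - 10, - 19/9, - 27/17, 27,  31,44, 44,  47, 55,72, 83.01 , 92]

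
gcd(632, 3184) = 8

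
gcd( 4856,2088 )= 8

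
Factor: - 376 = -2^3*47^1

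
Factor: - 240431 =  - 17^1*14143^1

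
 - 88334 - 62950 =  - 151284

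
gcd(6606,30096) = 18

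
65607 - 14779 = 50828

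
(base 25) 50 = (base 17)76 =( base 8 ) 175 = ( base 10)125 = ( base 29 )49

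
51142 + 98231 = 149373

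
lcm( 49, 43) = 2107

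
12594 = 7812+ 4782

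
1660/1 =1660 = 1660.00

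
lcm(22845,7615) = 22845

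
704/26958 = 352/13479 = 0.03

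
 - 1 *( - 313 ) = 313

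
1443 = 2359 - 916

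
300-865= -565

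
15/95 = 3/19 = 0.16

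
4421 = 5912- 1491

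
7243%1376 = 363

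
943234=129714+813520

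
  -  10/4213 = -1 + 4203/4213 =- 0.00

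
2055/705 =137/47=2.91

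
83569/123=83569/123=   679.42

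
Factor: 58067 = 58067^1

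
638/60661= 638/60661 = 0.01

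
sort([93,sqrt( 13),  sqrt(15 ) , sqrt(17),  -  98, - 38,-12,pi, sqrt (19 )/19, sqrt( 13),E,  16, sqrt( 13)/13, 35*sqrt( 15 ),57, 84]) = [ - 98 ,- 38,  -  12,sqrt( 19)/19, sqrt(13) /13,E, pi , sqrt( 13), sqrt ( 13 ) , sqrt( 15), sqrt(17), 16,57, 84, 93,35* sqrt( 15)]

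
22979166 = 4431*5186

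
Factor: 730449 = 3^2*277^1*293^1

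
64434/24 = 10739/4=2684.75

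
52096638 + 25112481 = 77209119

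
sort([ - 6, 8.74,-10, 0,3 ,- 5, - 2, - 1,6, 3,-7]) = [ - 10,  -  7, - 6,- 5, - 2, -1,0, 3 , 3, 6, 8.74 ] 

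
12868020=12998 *990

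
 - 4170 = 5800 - 9970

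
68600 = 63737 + 4863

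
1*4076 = 4076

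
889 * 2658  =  2362962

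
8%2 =0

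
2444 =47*52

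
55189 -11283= 43906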